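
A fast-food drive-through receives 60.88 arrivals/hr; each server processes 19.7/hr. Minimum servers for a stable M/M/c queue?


Stability requires cμ > λ ⇔ c > λ/μ.
λ/μ = 60.88/19.7 = 3.0904
Minimum integer c = ⌊3.0904⌋ + 1 = 4
Check: 4·19.7 = 78.80 > 60.88, while 3·19.7 = 59.10 ≤ 60.88

Final: 4 servers


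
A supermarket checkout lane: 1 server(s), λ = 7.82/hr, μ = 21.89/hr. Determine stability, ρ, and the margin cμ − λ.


Total capacity cμ = 1·21.89 = 21.89/hr
ρ = λ/(cμ) = 7.82/21.89 = 0.3572
Stable ⇔ ρ < 1: YES
Spare capacity = cμ − λ = 21.89 − 7.82 = 14.07/hr

Final: ρ = 0.3572; stable; margin = 14.07/hr


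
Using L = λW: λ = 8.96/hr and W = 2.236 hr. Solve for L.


L = λW = 8.96·2.236 = 20.0346

Final: 20.0346


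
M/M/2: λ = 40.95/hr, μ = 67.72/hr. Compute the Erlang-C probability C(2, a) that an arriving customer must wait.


a = λ/μ = 0.6047; ρ = a/2 = 0.3023
P₀ = 0.535688 (from M/M/c formula)
C(c,a) = [a^c/(c!(1−ρ))]·P₀ = [0.36566/(2·0.6977)]·0.535688
= 0.26206·0.535688 = 0.140384

Final: 0.140384


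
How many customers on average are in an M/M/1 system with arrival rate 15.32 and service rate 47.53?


ρ = λ/μ = 15.32/47.53 = 0.3223
L = ρ/(1−ρ) = 0.3223/(1 − 0.3223) = 0.3223/0.6777 = 0.4756

Final: 0.4756


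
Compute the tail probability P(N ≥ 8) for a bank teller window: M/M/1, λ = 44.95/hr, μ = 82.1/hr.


ρ = 44.95/82.1 = 0.5475
P(N ≥ n) = ρ^n = 0.5475^8 = 0.008074

Final: 0.008074


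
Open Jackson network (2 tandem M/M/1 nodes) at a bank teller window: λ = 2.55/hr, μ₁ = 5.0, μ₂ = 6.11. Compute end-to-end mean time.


Each node sees arrival rate λ = 2.55/hr (tandem ⇒ throughput preserved).
W₁ = 1/(μ₁−λ) = 1/(5.0−2.55) = 0.40816 hr
W₂ = 1/(μ₂−λ) = 1/(6.11−2.55) = 0.28090 hr
W_total = W₁ + W₂ = 0.40816 + 0.28090 = 0.68906 hr

Final: 0.68906 hr


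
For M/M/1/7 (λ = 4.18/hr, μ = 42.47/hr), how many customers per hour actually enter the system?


ρ = 0.09842; P_K = (1−ρ)ρ^7/(1−ρ^8) = 0.00000008066
λ_eff = λ(1 − P_K) = 4.18·(1 − 0.00000008066) = 4.18·1.000000 = 4.1800 /hr

Final: 4.1800 /hr


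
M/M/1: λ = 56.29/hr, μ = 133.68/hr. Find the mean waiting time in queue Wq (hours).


ρ = 56.29/133.68 = 0.4211
Wq = ρ/(μ−λ) = 0.4211/(133.68 − 56.29) = 0.4211/77.39 = 0.005441 hr

Final: 0.005441 hr


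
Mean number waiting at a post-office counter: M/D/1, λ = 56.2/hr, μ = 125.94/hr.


ρ = 56.2/125.94 = 0.4462
M/D/1: Lq = ρ²/(2(1−ρ)) = 0.1991/(2·0.5538) = 0.17980

Final: 0.17980


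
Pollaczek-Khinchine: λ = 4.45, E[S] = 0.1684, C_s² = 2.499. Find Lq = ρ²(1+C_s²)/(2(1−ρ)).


ρ = λ·E[S] = 4.45·0.1684 = 0.7494
Lq = ρ²(1+C_s²)/(2(1−ρ)) = 0.5616·(1+2.499)/(2·0.2506)
= 0.5616·3.4990/0.5012 = 3.92015

Final: 3.92015


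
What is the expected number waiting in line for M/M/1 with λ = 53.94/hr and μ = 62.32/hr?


ρ = 53.94/62.32 = 0.8655
Lq = ρ²/(1−ρ) = 0.7491/0.1345 = 5.5712

Final: 5.5712


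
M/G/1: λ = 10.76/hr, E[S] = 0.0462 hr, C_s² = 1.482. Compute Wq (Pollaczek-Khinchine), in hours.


ρ = λ·E[S] = 10.76·0.0462 = 0.4971
E[S²] = E[S]²(1+C_s²) = 0.0462²·(1+1.482) = 0.005298
Wq = λ·E[S²]/(2(1−ρ)) = 10.76·0.005298/(2·0.5029) = 0.05668 hr

Final: 0.05668 hr


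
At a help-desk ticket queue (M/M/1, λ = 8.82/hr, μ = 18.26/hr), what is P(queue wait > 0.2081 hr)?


ρ = 8.82/18.26 = 0.4830
P(Wq > t) = ρ·e^{−(μ−λ)t} = 0.4830·e^{−1.9645}
= 0.4830·0.140231 = 0.067735

Final: 0.067735


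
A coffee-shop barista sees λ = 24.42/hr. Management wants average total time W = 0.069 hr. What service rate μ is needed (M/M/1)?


W = 1/(μ−λ) ⇒ μ − λ = 1/W = 1/0.069 = 14.4928
μ = λ + 1/W = 24.42 + 14.4928 = 38.9128 per hr

Final: 38.9128 /hr


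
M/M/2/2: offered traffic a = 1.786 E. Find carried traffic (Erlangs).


B(2,1.786) = 0.364057 (Erlang-B)
Carried load = a(1 − B) = 1.786·(1 − 0.364057) = 1.786·0.635943 = 1.1358 E

Final: 1.1358 Erlangs


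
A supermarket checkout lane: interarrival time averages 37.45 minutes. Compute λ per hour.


λ = 1/(interarrival time) in consistent units.
1 hour = 60 min, so λ = 60/37.45 = 1.6021 per hour

Final: 1.6021 /hr


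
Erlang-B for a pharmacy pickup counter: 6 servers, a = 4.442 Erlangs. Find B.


B(c,a) = (a^c/c!) / Σ_{k=0}^{c} a^k/k!
a^6/6! = 10.669371
Σ terms (k=0..6): 1.00000 + 4.44200 + 9.86568 + 14.60779 + 16.22195 + 14.41158 + 10.66937 = 71.218364
B = 10.669371/71.218364 = 0.149812

Final: 0.149812


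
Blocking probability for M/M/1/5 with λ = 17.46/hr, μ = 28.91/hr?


ρ = λ/μ = 17.46/28.91 = 0.6039
P_K = (1−ρ)ρ^K/(1−ρ^(K+1)) = (0.3961·0.080349)/(1 − 0.048526)
= 0.031823/0.951474 = 0.033446

Final: 0.033446


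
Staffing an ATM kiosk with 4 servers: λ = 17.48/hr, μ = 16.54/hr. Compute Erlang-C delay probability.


a = λ/μ = 1.0568; ρ = a/4 = 0.2642
P₀ = 0.346903 (from M/M/c formula)
C(c,a) = [a^c/(c!(1−ρ))]·P₀ = [1.24745/(24·0.7358)]·0.346903
= 0.07064·0.346903 = 0.024506

Final: 0.024506


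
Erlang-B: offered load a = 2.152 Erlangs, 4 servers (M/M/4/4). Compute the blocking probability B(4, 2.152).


B(c,a) = (a^c/c!) / Σ_{k=0}^{c} a^k/k!
a^4/4! = 0.893630
Σ terms (k=0..4): 1.00000 + 2.15200 + 2.31555 + 1.66102 + 0.89363 = 8.022205
B = 0.893630/8.022205 = 0.111395

Final: 0.111395


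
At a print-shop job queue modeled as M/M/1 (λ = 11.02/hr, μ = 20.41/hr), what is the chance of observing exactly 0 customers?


ρ = 11.02/20.41 = 0.5399
P_n = (1−ρ)·ρ^n = (1 − 0.5399)·0.5399^0 = 0.4601·1.000000 = 0.460069

Final: 0.460069


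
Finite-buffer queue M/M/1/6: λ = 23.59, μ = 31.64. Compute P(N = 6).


ρ = λ/μ = 23.59/31.64 = 0.7456
P_K = (1−ρ)ρ^K/(1−ρ^(K+1)) = (0.2544·0.171771)/(1 − 0.128068)
= 0.043703/0.871932 = 0.050122

Final: 0.050122


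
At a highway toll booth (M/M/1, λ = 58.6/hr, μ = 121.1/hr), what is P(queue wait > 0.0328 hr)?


ρ = 58.6/121.1 = 0.4839
P(Wq > t) = ρ·e^{−(μ−λ)t} = 0.4839·e^{−2.0500}
= 0.4839·0.128735 = 0.062295

Final: 0.062295


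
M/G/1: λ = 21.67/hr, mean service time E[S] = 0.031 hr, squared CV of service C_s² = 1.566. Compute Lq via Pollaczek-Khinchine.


ρ = λ·E[S] = 21.67·0.031 = 0.6718
Lq = ρ²(1+C_s²)/(2(1−ρ)) = 0.4513·(1+1.566)/(2·0.3282)
= 0.4513·2.5660/0.6565 = 1.76396

Final: 1.76396


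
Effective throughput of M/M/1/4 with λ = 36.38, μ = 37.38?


ρ = 0.9732; P_K = (1−ρ)ρ^4/(1−ρ^5) = 0.189303
λ_eff = λ(1 − P_K) = 36.38·(1 − 0.189303) = 36.38·0.810697 = 29.4932 /hr

Final: 29.4932 /hr


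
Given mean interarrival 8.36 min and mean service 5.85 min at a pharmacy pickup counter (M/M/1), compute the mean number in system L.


λ = 60/8.36 = 7.1770 /hr
μ = 60/5.85 = 10.2564 /hr
ρ = λ/μ = 7.1770/10.2564 = 0.6998
L = ρ/(1−ρ) = 0.6998/0.3002 = 2.3307

Final: 2.3307


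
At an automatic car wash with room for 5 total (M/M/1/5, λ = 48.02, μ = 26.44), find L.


ρ = 48.02/26.44 = 1.8162
L = ρ[1 − (K+1)ρ^K + Kρ^(K+1)] / [(1−ρ)(1−ρ^(K+1))]
Numerator: 1.8162·(1 − 6·19.760755 + 5·35.889237) = 112.388702
Denominator: (-0.8162)·(-34.889237) = 28.476163
L = 112.388702/28.476163 = 3.9468

Final: 3.9468


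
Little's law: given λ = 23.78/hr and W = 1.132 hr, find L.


L = λW = 23.78·1.132 = 26.9190

Final: 26.9190


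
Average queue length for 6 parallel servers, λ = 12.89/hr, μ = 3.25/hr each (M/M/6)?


a = λ/μ = 3.9662; ρ = a/6 = 0.6610
P₀ = 0.017341
Lq = P₀·a^c·ρ / (c!·(1−ρ)²) = 0.017341·3892.39887·0.6610/(720·0.11490)
= 0.53932

Final: 0.53932


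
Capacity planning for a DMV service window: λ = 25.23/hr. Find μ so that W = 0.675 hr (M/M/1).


W = 1/(μ−λ) ⇒ μ − λ = 1/W = 1/0.675 = 1.4815
μ = λ + 1/W = 25.23 + 1.4815 = 26.7115 per hr

Final: 26.7115 /hr


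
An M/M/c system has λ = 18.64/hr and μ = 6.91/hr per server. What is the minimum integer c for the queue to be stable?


Stability requires cμ > λ ⇔ c > λ/μ.
λ/μ = 18.64/6.91 = 2.6975
Minimum integer c = ⌊2.6975⌋ + 1 = 3
Check: 3·6.91 = 20.73 > 18.64, while 2·6.91 = 13.82 ≤ 18.64

Final: 3 servers


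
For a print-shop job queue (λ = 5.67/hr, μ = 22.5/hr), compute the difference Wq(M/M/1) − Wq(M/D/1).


ρ = 5.67/22.5 = 0.2520
Wq(M/M/1) = ρ/(μ−λ) = 0.2520/16.83 = 0.01497 hr
Wq(M/D/1) = ρ/(2(μ−λ)) = 0.007487 hr
Savings = 0.01497 − 0.007487 = 0.007487 hr

Final: 0.007487 hr


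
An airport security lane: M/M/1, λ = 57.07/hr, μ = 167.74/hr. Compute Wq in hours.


ρ = 57.07/167.74 = 0.3402
Wq = ρ/(μ−λ) = 0.3402/(167.74 − 57.07) = 0.3402/110.67 = 0.003074 hr

Final: 0.003074 hr


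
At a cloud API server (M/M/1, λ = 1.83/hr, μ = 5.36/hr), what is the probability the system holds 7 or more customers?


ρ = 1.83/5.36 = 0.3414
P(N ≥ n) = ρ^n = 0.3414^7 = 0.0005408

Final: 0.0005408


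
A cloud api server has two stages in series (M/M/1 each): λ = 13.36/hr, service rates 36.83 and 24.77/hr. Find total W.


Each node sees arrival rate λ = 13.36/hr (tandem ⇒ throughput preserved).
W₁ = 1/(μ₁−λ) = 1/(36.83−13.36) = 0.04261 hr
W₂ = 1/(μ₂−λ) = 1/(24.77−13.36) = 0.08764 hr
W_total = W₁ + W₂ = 0.04261 + 0.08764 = 0.13025 hr

Final: 0.13025 hr


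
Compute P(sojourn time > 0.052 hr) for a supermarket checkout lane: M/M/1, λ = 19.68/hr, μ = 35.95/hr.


W ~ Exponential(μ−λ) for M/M/1.
μ − λ = 35.95 − 19.68 = 16.2700
P(W > t) = e^{−(μ−λ)t} = e^{−0.8460} = 0.429111

Final: 0.429111


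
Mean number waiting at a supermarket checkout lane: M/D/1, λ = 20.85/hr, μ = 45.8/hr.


ρ = 20.85/45.8 = 0.4552
M/D/1: Lq = ρ²/(2(1−ρ)) = 0.2072/(2·0.5448) = 0.19022

Final: 0.19022


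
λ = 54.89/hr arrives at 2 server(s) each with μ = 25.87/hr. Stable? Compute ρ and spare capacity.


Total capacity cμ = 2·25.87 = 51.74/hr
ρ = λ/(cμ) = 54.89/51.74 = 1.0609
Stable ⇔ ρ < 1: NO
Spare capacity = cμ − λ = 51.74 − 54.89 = -3.15/hr

Final: ρ = 1.0609; unstable; margin = -3.15/hr


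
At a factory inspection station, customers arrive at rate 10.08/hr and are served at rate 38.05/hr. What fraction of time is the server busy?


ρ = λ/μ = 10.08/38.05 = 0.2649

Final: 0.2649


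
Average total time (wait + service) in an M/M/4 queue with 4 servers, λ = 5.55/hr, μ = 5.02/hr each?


a = 1.1056; ρ = 0.2764; P₀ = 0.330253
Lq = P₀·a^c·ρ/(c!(1−ρ)²) = 0.01085
Wq = Lq/λ = 0.01085/5.55 = 0.001955 hr
W = Wq + 1/μ = 0.001955 + 0.19920 = 0.20116 hr

Final: 0.20116 hr


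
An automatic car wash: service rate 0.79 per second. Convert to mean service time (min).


Mean service time = 1/μ = 1/0.79 second = 1.26582 second
In minutes: 1.26582 × 0.0166667 = 0.02110 min

Final: 0.02110 min


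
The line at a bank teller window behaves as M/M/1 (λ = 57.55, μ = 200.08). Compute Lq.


ρ = 57.55/200.08 = 0.2876
Lq = ρ²/(1−ρ) = 0.08273/0.7124 = 0.1161

Final: 0.1161


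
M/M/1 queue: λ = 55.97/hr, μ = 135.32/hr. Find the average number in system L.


ρ = λ/μ = 55.97/135.32 = 0.4136
L = ρ/(1−ρ) = 0.4136/(1 − 0.4136) = 0.4136/0.5864 = 0.7054

Final: 0.7054


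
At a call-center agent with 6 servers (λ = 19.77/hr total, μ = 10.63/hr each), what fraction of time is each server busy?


ρ = λ/(cμ) = 19.77/(6·10.63) = 19.77/63.78 = 0.3100

Final: 0.3100


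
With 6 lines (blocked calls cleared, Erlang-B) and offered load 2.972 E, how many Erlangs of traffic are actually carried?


B(6,2.972) = 0.050631 (Erlang-B)
Carried load = a(1 − B) = 2.972·(1 − 0.050631) = 2.972·0.949369 = 2.8215 E

Final: 2.8215 Erlangs


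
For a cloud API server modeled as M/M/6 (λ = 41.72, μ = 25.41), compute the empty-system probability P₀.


a = λ/μ = 41.72/25.41 = 1.6419; ρ = a/c = 0.2736
Σ_{k=0}^{5} a^k/k! (terms k=0..5) = 1.00000 + 1.64187 + 1.34787 + 0.73768 + 0.30279 + 0.09943 = 5.12965
Tail: a^6/(6!(1−ρ)) = 19.59015/(720·0.7264) = 0.03746
P₀ = 1/(5.12965 + 0.03746) = 1/5.16711 = 0.193532

Final: 0.193532


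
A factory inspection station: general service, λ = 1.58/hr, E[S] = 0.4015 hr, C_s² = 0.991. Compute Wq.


ρ = λ·E[S] = 1.58·0.4015 = 0.6344
E[S²] = E[S]²(1+C_s²) = 0.4015²·(1+0.991) = 0.320954
Wq = λ·E[S²]/(2(1−ρ)) = 1.58·0.320954/(2·0.3656) = 0.69347 hr

Final: 0.69347 hr


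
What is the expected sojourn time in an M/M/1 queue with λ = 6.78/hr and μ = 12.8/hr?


W = 1/(μ−λ) = 1/(12.8 − 6.78) = 1/6.02 = 0.1661 hr

Final: 0.1661 hr


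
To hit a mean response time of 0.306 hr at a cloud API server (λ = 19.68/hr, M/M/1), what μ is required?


W = 1/(μ−λ) ⇒ μ − λ = 1/W = 1/0.306 = 3.2680
μ = λ + 1/W = 19.68 + 3.2680 = 22.9480 per hr

Final: 22.9480 /hr


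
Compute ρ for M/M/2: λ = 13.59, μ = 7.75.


ρ = λ/(cμ) = 13.59/(2·7.75) = 13.59/15.50 = 0.8768

Final: 0.8768


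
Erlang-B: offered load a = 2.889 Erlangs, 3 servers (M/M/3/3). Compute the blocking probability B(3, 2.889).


B(c,a) = (a^c/c!) / Σ_{k=0}^{c} a^k/k!
a^3/3! = 4.018754
Σ terms (k=0..3): 1.00000 + 2.88900 + 4.17316 + 4.01875 = 12.080914
B = 4.018754/12.080914 = 0.332653

Final: 0.332653


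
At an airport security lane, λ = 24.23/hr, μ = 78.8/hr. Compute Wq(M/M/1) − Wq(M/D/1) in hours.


ρ = 24.23/78.8 = 0.3075
Wq(M/M/1) = ρ/(μ−λ) = 0.3075/54.57 = 0.005635 hr
Wq(M/D/1) = ρ/(2(μ−λ)) = 0.002817 hr
Savings = 0.005635 − 0.002817 = 0.002817 hr

Final: 0.002817 hr


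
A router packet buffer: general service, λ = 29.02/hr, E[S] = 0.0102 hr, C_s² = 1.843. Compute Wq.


ρ = λ·E[S] = 29.02·0.0102 = 0.2960
E[S²] = E[S]²(1+C_s²) = 0.0102²·(1+1.843) = 0.0002958
Wq = λ·E[S²]/(2(1−ρ)) = 29.02·0.0002958/(2·0.7040) = 0.006096 hr

Final: 0.006096 hr


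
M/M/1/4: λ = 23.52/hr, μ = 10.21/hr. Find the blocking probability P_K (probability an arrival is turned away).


ρ = λ/μ = 23.52/10.21 = 2.3036
P_K = (1−ρ)ρ^K/(1−ρ^(K+1)) = (-1.3036·28.160885)/(1 − 64.872088)
= -36.711203/-63.872088 = 0.574761

Final: 0.574761


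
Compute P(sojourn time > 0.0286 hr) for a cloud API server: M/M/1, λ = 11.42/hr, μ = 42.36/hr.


W ~ Exponential(μ−λ) for M/M/1.
μ − λ = 42.36 − 11.42 = 30.9400
P(W > t) = e^{−(μ−λ)t} = e^{−0.8849} = 0.412762

Final: 0.412762


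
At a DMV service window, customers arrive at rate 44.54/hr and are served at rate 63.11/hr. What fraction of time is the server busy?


ρ = λ/μ = 44.54/63.11 = 0.7058

Final: 0.7058


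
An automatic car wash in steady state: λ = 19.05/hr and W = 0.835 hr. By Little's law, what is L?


L = λW = 19.05·0.835 = 15.9068

Final: 15.9068


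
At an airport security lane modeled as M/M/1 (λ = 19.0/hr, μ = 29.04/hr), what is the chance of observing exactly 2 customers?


ρ = 19.0/29.04 = 0.6543
P_n = (1−ρ)·ρ^n = (1 − 0.6543)·0.6543^2 = 0.3457·0.428069 = 0.147996

Final: 0.147996


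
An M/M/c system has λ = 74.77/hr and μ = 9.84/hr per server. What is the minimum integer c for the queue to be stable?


Stability requires cμ > λ ⇔ c > λ/μ.
λ/μ = 74.77/9.84 = 7.5986
Minimum integer c = ⌊7.5986⌋ + 1 = 8
Check: 8·9.84 = 78.72 > 74.77, while 7·9.84 = 68.88 ≤ 74.77

Final: 8 servers


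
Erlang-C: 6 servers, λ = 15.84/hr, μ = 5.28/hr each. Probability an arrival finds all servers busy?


a = λ/μ = 3.0000; ρ = a/6 = 0.5000
P₀ = 0.048960 (from M/M/c formula)
C(c,a) = [a^c/(c!(1−ρ))]·P₀ = [729.00000/(720·0.5000)]·0.048960
= 2.02500·0.048960 = 0.099143

Final: 0.099143


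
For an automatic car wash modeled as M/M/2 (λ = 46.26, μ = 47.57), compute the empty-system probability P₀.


a = λ/μ = 46.26/47.57 = 0.9725; ρ = a/c = 0.4862
Σ_{k=0}^{1} a^k/k! (terms k=0..1) = 1.00000 + 0.97246 = 1.97246
Tail: a^2/(2!(1−ρ)) = 0.94568/(2·0.5138) = 0.92034
P₀ = 1/(1.97246 + 0.92034) = 1/2.89280 = 0.345686

Final: 0.345686


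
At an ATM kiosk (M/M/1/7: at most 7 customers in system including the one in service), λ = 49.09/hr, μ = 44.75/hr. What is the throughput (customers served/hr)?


ρ = 1.0970; P_K = (1−ρ)ρ^7/(1−ρ^8) = 0.169000
λ_eff = λ(1 − P_K) = 49.09·(1 − 0.169000) = 49.09·0.831000 = 40.7938 /hr

Final: 40.7938 /hr


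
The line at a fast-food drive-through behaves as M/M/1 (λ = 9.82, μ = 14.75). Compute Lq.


ρ = 9.82/14.75 = 0.6658
Lq = ρ²/(1−ρ) = 0.4432/0.3342 = 1.3261

Final: 1.3261


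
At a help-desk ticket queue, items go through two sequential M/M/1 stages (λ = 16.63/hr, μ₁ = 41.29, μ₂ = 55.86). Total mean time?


Each node sees arrival rate λ = 16.63/hr (tandem ⇒ throughput preserved).
W₁ = 1/(μ₁−λ) = 1/(41.29−16.63) = 0.04055 hr
W₂ = 1/(μ₂−λ) = 1/(55.86−16.63) = 0.02549 hr
W_total = W₁ + W₂ = 0.04055 + 0.02549 = 0.06604 hr

Final: 0.06604 hr


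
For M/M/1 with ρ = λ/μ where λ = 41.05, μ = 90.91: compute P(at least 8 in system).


ρ = 41.05/90.91 = 0.4515
P(N ≥ n) = ρ^n = 0.4515^8 = 0.001728

Final: 0.001728


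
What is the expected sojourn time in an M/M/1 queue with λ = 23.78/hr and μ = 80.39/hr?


W = 1/(μ−λ) = 1/(80.39 − 23.78) = 1/56.61 = 0.01766 hr

Final: 0.01766 hr


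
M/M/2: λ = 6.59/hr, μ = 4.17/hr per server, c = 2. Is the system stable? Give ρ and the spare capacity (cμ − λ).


Total capacity cμ = 2·4.17 = 8.34/hr
ρ = λ/(cμ) = 6.59/8.34 = 0.7902
Stable ⇔ ρ < 1: YES
Spare capacity = cμ − λ = 8.34 − 6.59 = 1.75/hr

Final: ρ = 0.7902; stable; margin = 1.75/hr


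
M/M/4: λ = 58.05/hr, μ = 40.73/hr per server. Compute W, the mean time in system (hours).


a = 1.4252; ρ = 0.3563; P₀ = 0.238635
Lq = P₀·a^c·ρ/(c!(1−ρ)²) = 0.03528
Wq = Lq/λ = 0.03528/58.05 = 0.0006078 hr
W = Wq + 1/μ = 0.0006078 + 0.02455 = 0.02516 hr

Final: 0.02516 hr


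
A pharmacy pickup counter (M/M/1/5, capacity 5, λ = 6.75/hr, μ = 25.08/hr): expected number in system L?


ρ = 6.75/25.08 = 0.2691
L = ρ[1 − (K+1)ρ^K + Kρ^(K+1)] / [(1−ρ)(1−ρ^(K+1))]
Numerator: 0.2691·(1 − 6·0.001412 + 5·0.0003801) = 0.267370
Denominator: (0.7309)·(0.999620) = 0.730583
L = 0.267370/0.730583 = 0.3660

Final: 0.3660


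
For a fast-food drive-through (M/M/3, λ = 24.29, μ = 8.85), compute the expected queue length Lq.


a = λ/μ = 2.7446; ρ = a/3 = 0.9149
P₀ = 0.020836
Lq = P₀·a^c·ρ / (c!·(1−ρ)²) = 0.020836·20.67534·0.9149/(6·0.007246)
= 9.06570

Final: 9.06570


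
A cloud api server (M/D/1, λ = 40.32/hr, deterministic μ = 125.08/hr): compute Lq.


ρ = 40.32/125.08 = 0.3224
M/D/1: Lq = ρ²/(2(1−ρ)) = 0.1039/(2·0.6776) = 0.07667

Final: 0.07667


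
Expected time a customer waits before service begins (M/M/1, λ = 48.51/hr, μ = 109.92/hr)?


ρ = 48.51/109.92 = 0.4413
Wq = ρ/(μ−λ) = 0.4413/(109.92 − 48.51) = 0.4413/61.41 = 0.007186 hr

Final: 0.007186 hr


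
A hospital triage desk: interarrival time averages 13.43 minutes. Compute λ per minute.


λ = 1/(interarrival time) in consistent units.
1 minute = 1 min, so λ = 1/13.43 = 0.07446 per minute

Final: 0.07446 /min


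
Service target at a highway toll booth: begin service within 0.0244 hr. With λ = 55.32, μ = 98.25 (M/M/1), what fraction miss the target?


ρ = 55.32/98.25 = 0.5631
P(Wq > t) = ρ·e^{−(μ−λ)t} = 0.5631·e^{−1.0475}
= 0.5631·0.350816 = 0.197528

Final: 0.197528


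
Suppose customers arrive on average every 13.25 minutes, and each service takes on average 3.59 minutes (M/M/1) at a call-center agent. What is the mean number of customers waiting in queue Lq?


λ = 60/13.25 = 4.5283 /hr
μ = 60/3.59 = 16.7131 /hr
ρ = λ/μ = 4.5283/16.7131 = 0.2709
Lq = ρ²/(1−ρ) = 0.07341/0.7291 = 0.1007

Final: 0.1007


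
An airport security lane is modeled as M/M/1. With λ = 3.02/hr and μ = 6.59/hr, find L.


ρ = λ/μ = 3.02/6.59 = 0.4583
L = ρ/(1−ρ) = 0.4583/(1 − 0.4583) = 0.4583/0.5417 = 0.8459

Final: 0.8459


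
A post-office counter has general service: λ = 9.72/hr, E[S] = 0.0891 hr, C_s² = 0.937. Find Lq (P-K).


ρ = λ·E[S] = 9.72·0.0891 = 0.8661
Lq = ρ²(1+C_s²)/(2(1−ρ)) = 0.7500·(1+0.937)/(2·0.1339)
= 0.7500·1.9370/0.2679 = 5.42315

Final: 5.42315


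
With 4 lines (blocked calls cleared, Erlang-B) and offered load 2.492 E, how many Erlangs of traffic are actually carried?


B(4,2.492) = 0.149017 (Erlang-B)
Carried load = a(1 − B) = 2.492·(1 − 0.149017) = 2.492·0.850983 = 2.1207 E

Final: 2.1207 Erlangs


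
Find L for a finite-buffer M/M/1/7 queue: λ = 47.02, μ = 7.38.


ρ = 47.02/7.38 = 6.3713
L = ρ[1 − (K+1)ρ^K + Kρ^(K+1)] / [(1−ρ)(1−ρ^(K+1))]
Numerator: 6.3713·(1 − 8·426170.948151 + 7·2715251.759086) = 99375277.391492
Denominator: (-5.3713)·(-2715250.759086) = 14584355.025770
L = 99375277.391492/14584355.025770 = 6.8138

Final: 6.8138


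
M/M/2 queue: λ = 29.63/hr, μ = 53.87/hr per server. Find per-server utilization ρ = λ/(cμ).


ρ = λ/(cμ) = 29.63/(2·53.87) = 29.63/107.74 = 0.2750

Final: 0.2750


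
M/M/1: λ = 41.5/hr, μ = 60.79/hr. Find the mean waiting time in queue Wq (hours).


ρ = 41.5/60.79 = 0.6827
Wq = ρ/(μ−λ) = 0.6827/(60.79 − 41.5) = 0.6827/19.29 = 0.03539 hr

Final: 0.03539 hr


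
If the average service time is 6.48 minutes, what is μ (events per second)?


μ = 1/(service time) in consistent units.
1 second = 0.0166667 min, so μ = 0.0166667/6.48 = 0.002572 per second

Final: 0.002572 /sec


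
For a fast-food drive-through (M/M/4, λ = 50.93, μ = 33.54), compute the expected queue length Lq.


a = λ/μ = 1.5185; ρ = a/4 = 0.3796
P₀ = 0.216824
Lq = P₀·a^c·ρ / (c!·(1−ρ)²) = 0.216824·5.31670·0.3796/(24·0.38487)
= 0.04738

Final: 0.04738


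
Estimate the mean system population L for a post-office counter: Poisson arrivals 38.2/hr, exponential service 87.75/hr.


ρ = λ/μ = 38.2/87.75 = 0.4353
L = ρ/(1−ρ) = 0.4353/(1 − 0.4353) = 0.4353/0.5647 = 0.7709

Final: 0.7709


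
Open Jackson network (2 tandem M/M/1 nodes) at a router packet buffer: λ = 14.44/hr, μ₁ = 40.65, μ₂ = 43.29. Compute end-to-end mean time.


Each node sees arrival rate λ = 14.44/hr (tandem ⇒ throughput preserved).
W₁ = 1/(μ₁−λ) = 1/(40.65−14.44) = 0.03815 hr
W₂ = 1/(μ₂−λ) = 1/(43.29−14.44) = 0.03466 hr
W_total = W₁ + W₂ = 0.03815 + 0.03466 = 0.07282 hr

Final: 0.07282 hr


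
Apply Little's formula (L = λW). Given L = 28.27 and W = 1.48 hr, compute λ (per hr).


λ = L/W = 28.27/1.48 = 19.1014 /hr

Final: 19.1014 /hr


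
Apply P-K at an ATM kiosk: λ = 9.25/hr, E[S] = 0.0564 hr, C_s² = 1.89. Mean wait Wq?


ρ = λ·E[S] = 9.25·0.0564 = 0.5217
E[S²] = E[S]²(1+C_s²) = 0.0564²·(1+1.89) = 0.009193
Wq = λ·E[S²]/(2(1−ρ)) = 9.25·0.009193/(2·0.4783) = 0.08889 hr

Final: 0.08889 hr


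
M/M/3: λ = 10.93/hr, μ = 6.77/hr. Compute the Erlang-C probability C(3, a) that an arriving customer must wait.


a = λ/μ = 1.6145; ρ = a/3 = 0.5382
P₀ = 0.183946 (from M/M/c formula)
C(c,a) = [a^c/(c!(1−ρ))]·P₀ = [4.20818/(6·0.4618)]·0.183946
= 1.51862·0.183946 = 0.279345

Final: 0.279345


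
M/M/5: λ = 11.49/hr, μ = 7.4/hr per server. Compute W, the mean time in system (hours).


a = 1.5527; ρ = 0.3105; P₀ = 0.211269
Lq = P₀·a^c·ρ/(c!(1−ρ)²) = 0.01038
Wq = Lq/λ = 0.01038/11.49 = 0.0009034 hr
W = Wq + 1/μ = 0.0009034 + 0.13514 = 0.13604 hr

Final: 0.13604 hr


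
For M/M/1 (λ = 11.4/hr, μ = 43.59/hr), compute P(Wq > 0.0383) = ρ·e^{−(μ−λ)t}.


ρ = 11.4/43.59 = 0.2615
P(Wq > t) = ρ·e^{−(μ−λ)t} = 0.2615·e^{−1.2329}
= 0.2615·0.291453 = 0.076223

Final: 0.076223


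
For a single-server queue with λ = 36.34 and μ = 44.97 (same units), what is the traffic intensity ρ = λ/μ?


ρ = λ/μ = 36.34/44.97 = 0.8081

Final: 0.8081


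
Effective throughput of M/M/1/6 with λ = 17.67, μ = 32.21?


ρ = 0.5486; P_K = (1−ρ)ρ^6/(1−ρ^7) = 0.012491
λ_eff = λ(1 − P_K) = 17.67·(1 − 0.012491) = 17.67·0.987509 = 17.4493 /hr

Final: 17.4493 /hr


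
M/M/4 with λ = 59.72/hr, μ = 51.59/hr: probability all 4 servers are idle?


a = λ/μ = 59.72/51.59 = 1.1576; ρ = a/c = 0.2894
Σ_{k=0}^{3} a^k/k! (terms k=0..3) = 1.00000 + 1.15759 + 0.67001 + 0.25853 = 3.08612
Tail: a^4/(4!(1−ρ)) = 1.79563/(24·0.7106) = 0.10529
P₀ = 1/(3.08612 + 0.10529) = 1/3.19141 = 0.313341

Final: 0.313341


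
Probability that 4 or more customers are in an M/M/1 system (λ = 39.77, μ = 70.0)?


ρ = 39.77/70.0 = 0.5681
P(N ≥ n) = ρ^n = 0.5681^4 = 0.104191

Final: 0.104191


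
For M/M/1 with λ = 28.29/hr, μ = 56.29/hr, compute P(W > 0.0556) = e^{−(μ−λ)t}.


W ~ Exponential(μ−λ) for M/M/1.
μ − λ = 56.29 − 28.29 = 28.0000
P(W > t) = e^{−(μ−λ)t} = e^{−1.5568} = 0.210810

Final: 0.210810


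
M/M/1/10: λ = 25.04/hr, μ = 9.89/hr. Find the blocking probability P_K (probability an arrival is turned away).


ρ = λ/μ = 25.04/9.89 = 2.5319
P_K = (1−ρ)ρ^K/(1−ρ^(K+1)) = (-1.5319·10823.814220)/(1 − 27404.277863)
= -16580.463643/-27403.277863 = 0.605054

Final: 0.605054


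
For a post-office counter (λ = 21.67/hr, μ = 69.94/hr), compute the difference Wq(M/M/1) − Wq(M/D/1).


ρ = 21.67/69.94 = 0.3098
Wq(M/M/1) = ρ/(μ−λ) = 0.3098/48.27 = 0.006419 hr
Wq(M/D/1) = ρ/(2(μ−λ)) = 0.003209 hr
Savings = 0.006419 − 0.003209 = 0.003209 hr

Final: 0.003209 hr


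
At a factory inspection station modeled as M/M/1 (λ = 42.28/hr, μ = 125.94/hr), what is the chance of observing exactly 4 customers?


ρ = 42.28/125.94 = 0.3357
P_n = (1−ρ)·ρ^n = (1 − 0.3357)·0.3357^4 = 0.6643·0.012702 = 0.008438

Final: 0.008438


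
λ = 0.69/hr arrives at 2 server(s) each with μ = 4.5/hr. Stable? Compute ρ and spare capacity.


Total capacity cμ = 2·4.5 = 9.00/hr
ρ = λ/(cμ) = 0.69/9.00 = 0.07667
Stable ⇔ ρ < 1: YES
Spare capacity = cμ − λ = 9.00 − 0.69 = 8.31/hr

Final: ρ = 0.07667; stable; margin = 8.31/hr


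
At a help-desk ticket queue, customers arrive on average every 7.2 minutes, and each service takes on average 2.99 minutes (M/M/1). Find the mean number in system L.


λ = 60/7.2 = 8.3333 /hr
μ = 60/2.99 = 20.0669 /hr
ρ = λ/μ = 8.3333/20.0669 = 0.4153
L = ρ/(1−ρ) = 0.4153/0.5847 = 0.7102

Final: 0.7102


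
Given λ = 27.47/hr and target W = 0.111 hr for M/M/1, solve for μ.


W = 1/(μ−λ) ⇒ μ − λ = 1/W = 1/0.111 = 9.0090
μ = λ + 1/W = 27.47 + 9.0090 = 36.4790 per hr

Final: 36.4790 /hr


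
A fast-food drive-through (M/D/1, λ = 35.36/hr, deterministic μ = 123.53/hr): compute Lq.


ρ = 35.36/123.53 = 0.2862
M/D/1: Lq = ρ²/(2(1−ρ)) = 0.08194/(2·0.7138) = 0.05740

Final: 0.05740


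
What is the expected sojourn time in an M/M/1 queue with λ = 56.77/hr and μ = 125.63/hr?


W = 1/(μ−λ) = 1/(125.63 − 56.77) = 1/68.86 = 0.01452 hr

Final: 0.01452 hr


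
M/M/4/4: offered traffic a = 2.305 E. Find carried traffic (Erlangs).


B(4,2.305) = 0.128141 (Erlang-B)
Carried load = a(1 − B) = 2.305·(1 − 0.128141) = 2.305·0.871859 = 2.0096 E

Final: 2.0096 Erlangs


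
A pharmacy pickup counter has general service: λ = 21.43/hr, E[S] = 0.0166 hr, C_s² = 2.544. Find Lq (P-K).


ρ = λ·E[S] = 21.43·0.0166 = 0.3557
Lq = ρ²(1+C_s²)/(2(1−ρ)) = 0.1265·(1+2.544)/(2·0.6443)
= 0.1265·3.5440/1.2885 = 0.34807

Final: 0.34807


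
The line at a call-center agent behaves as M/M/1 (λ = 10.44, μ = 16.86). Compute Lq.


ρ = 10.44/16.86 = 0.6192
Lq = ρ²/(1−ρ) = 0.3834/0.3808 = 1.0070

Final: 1.0070


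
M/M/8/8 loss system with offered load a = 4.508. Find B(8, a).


B(c,a) = (a^c/c!) / Σ_{k=0}^{c} a^k/k!
a^8/8! = 4.230101
Σ terms (k=0..8): 1.00000 + 4.50800 + 10.16103 + 15.26864 + 17.20776 + 15.51452 + 11.65657 + 7.50683 + 4.23010 = 87.053466
B = 4.230101/87.053466 = 0.048592

Final: 0.048592


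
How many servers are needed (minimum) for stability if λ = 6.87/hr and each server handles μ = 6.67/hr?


Stability requires cμ > λ ⇔ c > λ/μ.
λ/μ = 6.87/6.67 = 1.0300
Minimum integer c = ⌊1.0300⌋ + 1 = 2
Check: 2·6.67 = 13.34 > 6.87, while 1·6.67 = 6.67 ≤ 6.87

Final: 2 servers


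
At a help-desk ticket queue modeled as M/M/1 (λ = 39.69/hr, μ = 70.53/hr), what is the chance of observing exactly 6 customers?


ρ = 39.69/70.53 = 0.5627
P_n = (1−ρ)·ρ^n = (1 − 0.5627)·0.5627^6 = 0.4373·0.031757 = 0.013886

Final: 0.013886


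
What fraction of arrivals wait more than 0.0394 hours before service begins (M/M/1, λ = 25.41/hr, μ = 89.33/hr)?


ρ = 25.41/89.33 = 0.2845
P(Wq > t) = ρ·e^{−(μ−λ)t} = 0.2845·e^{−2.5184}
= 0.2845·0.080585 = 0.022922

Final: 0.022922


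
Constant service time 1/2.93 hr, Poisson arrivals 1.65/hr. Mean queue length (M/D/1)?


ρ = 1.65/2.93 = 0.5631
M/D/1: Lq = ρ²/(2(1−ρ)) = 0.3171/(2·0.4369) = 0.36296

Final: 0.36296


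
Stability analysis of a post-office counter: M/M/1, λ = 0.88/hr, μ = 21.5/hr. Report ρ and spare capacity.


Total capacity cμ = 1·21.5 = 21.50/hr
ρ = λ/(cμ) = 0.88/21.50 = 0.04093
Stable ⇔ ρ < 1: YES
Spare capacity = cμ − λ = 21.50 − 0.88 = 20.62/hr

Final: ρ = 0.04093; stable; margin = 20.62/hr


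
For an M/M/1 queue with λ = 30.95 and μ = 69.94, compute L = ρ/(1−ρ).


ρ = λ/μ = 30.95/69.94 = 0.4425
L = ρ/(1−ρ) = 0.4425/(1 − 0.4425) = 0.4425/0.5575 = 0.7938

Final: 0.7938


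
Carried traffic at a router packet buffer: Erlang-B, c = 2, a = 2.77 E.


B(2,2.77) = 0.504368 (Erlang-B)
Carried load = a(1 − B) = 2.77·(1 − 0.504368) = 2.77·0.495632 = 1.3729 E

Final: 1.3729 Erlangs


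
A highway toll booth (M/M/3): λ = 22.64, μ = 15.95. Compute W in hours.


a = 1.4194; ρ = 0.4731; P₀ = 0.230865
Lq = P₀·a^c·ρ/(c!(1−ρ)²) = 0.18757
Wq = Lq/λ = 0.18757/22.64 = 0.008285 hr
W = Wq + 1/μ = 0.008285 + 0.06270 = 0.07098 hr

Final: 0.07098 hr


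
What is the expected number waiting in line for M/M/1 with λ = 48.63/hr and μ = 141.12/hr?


ρ = 48.63/141.12 = 0.3446
Lq = ρ²/(1−ρ) = 0.1187/0.6554 = 0.1812

Final: 0.1812


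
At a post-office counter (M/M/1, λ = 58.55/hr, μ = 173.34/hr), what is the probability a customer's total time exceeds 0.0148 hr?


W ~ Exponential(μ−λ) for M/M/1.
μ − λ = 173.34 − 58.55 = 114.7900
P(W > t) = e^{−(μ−λ)t} = e^{−1.6989} = 0.182886

Final: 0.182886


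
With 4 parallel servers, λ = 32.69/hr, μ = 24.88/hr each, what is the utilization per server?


ρ = λ/(cμ) = 32.69/(4·24.88) = 32.69/99.52 = 0.3285

Final: 0.3285


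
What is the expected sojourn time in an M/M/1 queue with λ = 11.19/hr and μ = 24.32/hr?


W = 1/(μ−λ) = 1/(24.32 − 11.19) = 1/13.13 = 0.07616 hr

Final: 0.07616 hr


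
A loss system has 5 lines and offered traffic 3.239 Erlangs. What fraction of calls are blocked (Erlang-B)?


B(c,a) = (a^c/c!) / Σ_{k=0}^{c} a^k/k!
a^5/5! = 2.970801
Σ terms (k=0..5): 1.00000 + 3.23900 + 5.24556 + 5.66346 + 4.58598 + 2.97080 = 22.704802
B = 2.970801/22.704802 = 0.130845

Final: 0.130845


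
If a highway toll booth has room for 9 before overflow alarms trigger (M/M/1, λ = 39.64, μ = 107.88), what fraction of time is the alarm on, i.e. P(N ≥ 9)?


ρ = 39.64/107.88 = 0.3674
P(N ≥ n) = ρ^n = 0.3674^9 = 0.0001221

Final: 0.0001221


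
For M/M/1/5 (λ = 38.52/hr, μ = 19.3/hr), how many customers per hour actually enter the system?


ρ = 1.9959; P_K = (1−ρ)ρ^5/(1−ρ^6) = 0.506982
λ_eff = λ(1 − P_K) = 38.52·(1 − 0.506982) = 38.52·0.493018 = 18.9910 /hr

Final: 18.9910 /hr


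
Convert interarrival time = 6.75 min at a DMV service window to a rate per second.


λ = 1/(interarrival time) in consistent units.
1 second = 0.0166667 min, so λ = 0.0166667/6.75 = 0.002469 per second

Final: 0.002469 /sec


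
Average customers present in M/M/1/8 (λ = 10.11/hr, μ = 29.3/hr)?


ρ = 10.11/29.3 = 0.3451
L = ρ[1 − (K+1)ρ^K + Kρ^(K+1)] / [(1−ρ)(1−ρ^(K+1))]
Numerator: 0.3451·(1 − 9·0.0002009 + 8·0.00006933) = 0.344619
Denominator: (0.6549)·(0.999931) = 0.654903
L = 0.344619/0.654903 = 0.5262

Final: 0.5262


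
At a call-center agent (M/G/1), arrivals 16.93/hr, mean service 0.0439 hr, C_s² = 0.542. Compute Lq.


ρ = λ·E[S] = 16.93·0.0439 = 0.7432
Lq = ρ²(1+C_s²)/(2(1−ρ)) = 0.5524·(1+0.542)/(2·0.2568)
= 0.5524·1.5420/0.5135 = 1.65862

Final: 1.65862


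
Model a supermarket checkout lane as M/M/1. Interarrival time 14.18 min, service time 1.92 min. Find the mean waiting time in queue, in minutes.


λ = 60/14.18 = 4.2313 /hr
μ = 60/1.92 = 31.2500 /hr
ρ = λ/μ = 4.2313/31.2500 = 0.1354
Wq = ρ/(μ−λ) = 0.1354/(31.2500−4.2313) = 0.005011 hr
In minutes: 0.005011·60 = 0.3007 min

Final: 0.3007 min


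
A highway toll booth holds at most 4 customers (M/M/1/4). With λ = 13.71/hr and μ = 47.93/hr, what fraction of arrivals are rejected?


ρ = λ/μ = 13.71/47.93 = 0.2860
P_K = (1−ρ)ρ^K/(1−ρ^(K+1)) = (0.7140·0.006695)/(1 − 0.001915)
= 0.004780/0.998085 = 0.004789

Final: 0.004789


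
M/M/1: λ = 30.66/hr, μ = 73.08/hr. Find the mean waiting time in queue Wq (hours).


ρ = 30.66/73.08 = 0.4195
Wq = ρ/(μ−λ) = 0.4195/(73.08 − 30.66) = 0.4195/42.42 = 0.009890 hr

Final: 0.009890 hr


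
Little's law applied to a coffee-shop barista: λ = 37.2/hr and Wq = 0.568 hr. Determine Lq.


Lq = λWq = 37.2·0.568 = 21.1296

Final: 21.1296


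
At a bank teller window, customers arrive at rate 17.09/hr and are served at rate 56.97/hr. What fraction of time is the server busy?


ρ = λ/μ = 17.09/56.97 = 0.3000

Final: 0.3000


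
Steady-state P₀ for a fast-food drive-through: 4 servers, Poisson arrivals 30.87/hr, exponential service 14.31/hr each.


a = λ/μ = 30.87/14.31 = 2.1572; ρ = a/c = 0.5393
Σ_{k=0}^{3} a^k/k! (terms k=0..3) = 1.00000 + 2.15723 + 2.32683 + 1.67317 = 7.15723
Tail: a^4/(4!(1−ρ)) = 21.65649/(24·0.4607) = 1.95869
P₀ = 1/(7.15723 + 1.95869) = 1/9.11592 = 0.109698

Final: 0.109698


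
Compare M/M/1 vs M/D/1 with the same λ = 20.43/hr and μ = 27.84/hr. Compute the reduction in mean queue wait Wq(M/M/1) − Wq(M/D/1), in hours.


ρ = 20.43/27.84 = 0.7338
Wq(M/M/1) = ρ/(μ−λ) = 0.7338/7.41 = 0.09903 hr
Wq(M/D/1) = ρ/(2(μ−λ)) = 0.04952 hr
Savings = 0.09903 − 0.04952 = 0.04952 hr

Final: 0.04952 hr


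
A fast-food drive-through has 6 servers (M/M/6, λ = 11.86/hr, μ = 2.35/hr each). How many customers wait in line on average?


a = λ/μ = 5.0468; ρ = a/6 = 0.8411
P₀ = 0.004184
Lq = P₀·a^c·ρ / (c!·(1−ρ)²) = 0.004184·16523.45875·0.8411/(720·0.02524)
= 3.20051

Final: 3.20051


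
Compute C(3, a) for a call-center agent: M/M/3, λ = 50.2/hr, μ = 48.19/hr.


a = λ/μ = 1.0417; ρ = a/3 = 0.3472
P₀ = 0.348079 (from M/M/c formula)
C(c,a) = [a^c/(c!(1−ρ))]·P₀ = [1.13042/(6·0.6528)]·0.348079
= 0.28862·0.348079 = 0.100464

Final: 0.100464


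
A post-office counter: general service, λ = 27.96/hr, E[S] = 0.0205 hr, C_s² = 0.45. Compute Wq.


ρ = λ·E[S] = 27.96·0.0205 = 0.5732
E[S²] = E[S]²(1+C_s²) = 0.0205²·(1+0.45) = 0.0006094
Wq = λ·E[S²]/(2(1−ρ)) = 27.96·0.0006094/(2·0.4268) = 0.01996 hr

Final: 0.01996 hr


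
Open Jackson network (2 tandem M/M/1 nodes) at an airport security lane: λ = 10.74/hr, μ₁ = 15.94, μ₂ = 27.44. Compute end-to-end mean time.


Each node sees arrival rate λ = 10.74/hr (tandem ⇒ throughput preserved).
W₁ = 1/(μ₁−λ) = 1/(15.94−10.74) = 0.19231 hr
W₂ = 1/(μ₂−λ) = 1/(27.44−10.74) = 0.05988 hr
W_total = W₁ + W₂ = 0.19231 + 0.05988 = 0.25219 hr

Final: 0.25219 hr


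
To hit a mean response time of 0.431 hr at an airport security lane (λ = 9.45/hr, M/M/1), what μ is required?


W = 1/(μ−λ) ⇒ μ − λ = 1/W = 1/0.431 = 2.3202
μ = λ + 1/W = 9.45 + 2.3202 = 11.7702 per hr

Final: 11.7702 /hr


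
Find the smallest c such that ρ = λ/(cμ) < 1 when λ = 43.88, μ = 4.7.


Stability requires cμ > λ ⇔ c > λ/μ.
λ/μ = 43.88/4.7 = 9.3362
Minimum integer c = ⌊9.3362⌋ + 1 = 10
Check: 10·4.7 = 47.00 > 43.88, while 9·4.7 = 42.30 ≤ 43.88

Final: 10 servers


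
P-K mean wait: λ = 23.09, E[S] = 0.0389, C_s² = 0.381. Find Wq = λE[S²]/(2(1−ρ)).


ρ = λ·E[S] = 23.09·0.0389 = 0.8982
E[S²] = E[S]²(1+C_s²) = 0.0389²·(1+0.381) = 0.002090
Wq = λ·E[S²]/(2(1−ρ)) = 23.09·0.002090/(2·0.1018) = 0.23700 hr

Final: 0.23700 hr


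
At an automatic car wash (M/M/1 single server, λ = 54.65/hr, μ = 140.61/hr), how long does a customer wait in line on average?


ρ = 54.65/140.61 = 0.3887
Wq = ρ/(μ−λ) = 0.3887/(140.61 − 54.65) = 0.3887/85.96 = 0.004521 hr

Final: 0.004521 hr


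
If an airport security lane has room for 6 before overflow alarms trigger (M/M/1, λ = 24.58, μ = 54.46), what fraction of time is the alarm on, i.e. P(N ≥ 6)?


ρ = 24.58/54.46 = 0.4513
P(N ≥ n) = ρ^n = 0.4513^6 = 0.008453

Final: 0.008453


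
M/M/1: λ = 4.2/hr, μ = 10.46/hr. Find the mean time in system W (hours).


W = 1/(μ−λ) = 1/(10.46 − 4.2) = 1/6.26 = 0.1597 hr

Final: 0.1597 hr


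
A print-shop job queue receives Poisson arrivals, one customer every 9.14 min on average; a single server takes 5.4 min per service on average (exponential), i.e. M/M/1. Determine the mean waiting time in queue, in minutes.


λ = 60/9.14 = 6.5646 /hr
μ = 60/5.4 = 11.1111 /hr
ρ = λ/μ = 6.5646/11.1111 = 0.5908
Wq = ρ/(μ−λ) = 0.5908/(11.1111−6.5646) = 0.12995 hr
In minutes: 0.12995·60 = 7.797 min

Final: 7.797 min


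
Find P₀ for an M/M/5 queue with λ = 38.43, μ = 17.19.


a = λ/μ = 38.43/17.19 = 2.2356; ρ = a/c = 0.4471
Σ_{k=0}^{4} a^k/k! (terms k=0..4) = 1.00000 + 2.23560 + 2.49896 + 1.86223 + 1.04080 = 8.63758
Tail: a^5/(5!(1−ρ)) = 55.84349/(120·0.5529) = 0.84171
P₀ = 1/(8.63758 + 0.84171) = 1/9.47929 = 0.105493

Final: 0.105493


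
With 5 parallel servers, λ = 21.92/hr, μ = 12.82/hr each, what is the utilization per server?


ρ = λ/(cμ) = 21.92/(5·12.82) = 21.92/64.10 = 0.3420

Final: 0.3420


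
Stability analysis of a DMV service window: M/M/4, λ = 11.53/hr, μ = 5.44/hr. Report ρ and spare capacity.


Total capacity cμ = 4·5.44 = 21.76/hr
ρ = λ/(cμ) = 11.53/21.76 = 0.5299
Stable ⇔ ρ < 1: YES
Spare capacity = cμ − λ = 21.76 − 11.53 = 10.23/hr

Final: ρ = 0.5299; stable; margin = 10.23/hr


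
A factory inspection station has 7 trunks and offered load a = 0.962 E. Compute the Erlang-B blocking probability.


B(c,a) = (a^c/c!) / Σ_{k=0}^{c} a^k/k!
a^7/7! = 0.0001513
Σ terms (k=0..7): 1.00000 + 0.96200 + 0.46272 + 0.14838 + 0.03569 + 0.006866 + 0.001101 + 0.0001513 = 2.616905
B = 0.0001513/2.616905 = 0.00005781

Final: 0.00005781


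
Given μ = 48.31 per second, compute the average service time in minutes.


Mean service time = 1/μ = 1/48.31 second = 0.02070 second
In minutes: 0.02070 × 0.0166667 = 0.0003450 min

Final: 0.0003450 min


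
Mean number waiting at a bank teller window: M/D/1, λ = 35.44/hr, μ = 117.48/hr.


ρ = 35.44/117.48 = 0.3017
M/D/1: Lq = ρ²/(2(1−ρ)) = 0.09100/(2·0.6983) = 0.06516

Final: 0.06516


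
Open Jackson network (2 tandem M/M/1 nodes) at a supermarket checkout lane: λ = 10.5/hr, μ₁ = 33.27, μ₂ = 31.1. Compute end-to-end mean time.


Each node sees arrival rate λ = 10.5/hr (tandem ⇒ throughput preserved).
W₁ = 1/(μ₁−λ) = 1/(33.27−10.5) = 0.04392 hr
W₂ = 1/(μ₂−λ) = 1/(31.1−10.5) = 0.04854 hr
W_total = W₁ + W₂ = 0.04392 + 0.04854 = 0.09246 hr

Final: 0.09246 hr
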